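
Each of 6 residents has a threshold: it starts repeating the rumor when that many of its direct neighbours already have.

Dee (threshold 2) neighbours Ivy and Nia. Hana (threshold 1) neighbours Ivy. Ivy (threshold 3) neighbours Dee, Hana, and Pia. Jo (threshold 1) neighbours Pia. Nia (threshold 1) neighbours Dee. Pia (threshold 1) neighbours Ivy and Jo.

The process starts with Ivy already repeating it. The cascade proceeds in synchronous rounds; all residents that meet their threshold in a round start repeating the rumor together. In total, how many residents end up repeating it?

4

Round 1 — Ivy starts repeating the rumor (initial).
Round 2 — checking thresholds:
  Dee: 1 of 2 neighbours < 2, not yet.
  Hana: 1 of 1 neighbours ≥ 1, starts repeating the rumor.
  Pia: 1 of 2 neighbours ≥ 1, starts repeating the rumor.
Round 3 — checking thresholds:
  Dee: 1 of 2 neighbours < 2, not yet.
  Jo: 1 of 1 neighbours ≥ 1, starts repeating the rumor.
Round 4 — no new spreads; cascade stops.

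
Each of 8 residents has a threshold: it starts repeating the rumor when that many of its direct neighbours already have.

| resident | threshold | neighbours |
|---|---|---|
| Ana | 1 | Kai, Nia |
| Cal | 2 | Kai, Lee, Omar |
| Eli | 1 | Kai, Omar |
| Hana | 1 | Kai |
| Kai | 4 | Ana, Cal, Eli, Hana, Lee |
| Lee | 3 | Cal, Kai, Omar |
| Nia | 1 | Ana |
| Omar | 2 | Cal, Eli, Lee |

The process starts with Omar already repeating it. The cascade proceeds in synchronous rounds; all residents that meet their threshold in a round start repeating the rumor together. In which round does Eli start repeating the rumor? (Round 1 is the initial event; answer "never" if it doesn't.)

Round 1 — Omar starts repeating the rumor (initial).
Round 2 — checking thresholds:
  Cal: 1 of 3 neighbours < 2, holds.
  Eli: 1 of 2 neighbours ≥ 1, starts repeating the rumor.
  Lee: 1 of 3 neighbours < 3, holds.
Round 3 — no new spreads; cascade stops.

2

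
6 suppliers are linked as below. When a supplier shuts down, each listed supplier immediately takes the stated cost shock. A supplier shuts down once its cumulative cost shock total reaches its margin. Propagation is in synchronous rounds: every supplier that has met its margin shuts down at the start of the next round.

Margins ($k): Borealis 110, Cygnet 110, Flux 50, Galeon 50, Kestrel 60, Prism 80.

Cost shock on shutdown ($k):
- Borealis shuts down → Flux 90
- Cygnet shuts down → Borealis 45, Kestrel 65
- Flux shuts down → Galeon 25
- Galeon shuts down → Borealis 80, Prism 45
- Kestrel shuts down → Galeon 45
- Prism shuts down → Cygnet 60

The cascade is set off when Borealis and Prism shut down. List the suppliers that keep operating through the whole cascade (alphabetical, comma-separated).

Round 1 — Borealis, Prism shut down (initial).
  Cygnet: +60 → 60 < 110
  Flux: +90 → 90 ≥ 50
Round 2 — Flux shuts down.
  Galeon: +25 → 25 < 50
No further shutdowns.

Cygnet, Galeon, Kestrel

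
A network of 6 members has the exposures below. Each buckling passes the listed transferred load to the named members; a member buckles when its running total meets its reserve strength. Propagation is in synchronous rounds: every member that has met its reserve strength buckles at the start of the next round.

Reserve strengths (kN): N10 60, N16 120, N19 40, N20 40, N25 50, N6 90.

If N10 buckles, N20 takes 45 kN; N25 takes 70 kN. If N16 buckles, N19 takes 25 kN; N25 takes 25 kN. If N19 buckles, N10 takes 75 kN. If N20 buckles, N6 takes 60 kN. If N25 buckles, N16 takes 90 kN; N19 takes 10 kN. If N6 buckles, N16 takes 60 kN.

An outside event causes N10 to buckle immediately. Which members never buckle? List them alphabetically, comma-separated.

Round 1 — N10 buckles (initial).
  N20: +45 → 45 ≥ 40
  N25: +70 → 70 ≥ 50
Round 2 — N20, N25 buckle.
  N16: +90 → 90 < 120
  N19: +10 → 10 < 40
  N6: +60 → 60 < 90
No further bucklings.

N16, N19, N6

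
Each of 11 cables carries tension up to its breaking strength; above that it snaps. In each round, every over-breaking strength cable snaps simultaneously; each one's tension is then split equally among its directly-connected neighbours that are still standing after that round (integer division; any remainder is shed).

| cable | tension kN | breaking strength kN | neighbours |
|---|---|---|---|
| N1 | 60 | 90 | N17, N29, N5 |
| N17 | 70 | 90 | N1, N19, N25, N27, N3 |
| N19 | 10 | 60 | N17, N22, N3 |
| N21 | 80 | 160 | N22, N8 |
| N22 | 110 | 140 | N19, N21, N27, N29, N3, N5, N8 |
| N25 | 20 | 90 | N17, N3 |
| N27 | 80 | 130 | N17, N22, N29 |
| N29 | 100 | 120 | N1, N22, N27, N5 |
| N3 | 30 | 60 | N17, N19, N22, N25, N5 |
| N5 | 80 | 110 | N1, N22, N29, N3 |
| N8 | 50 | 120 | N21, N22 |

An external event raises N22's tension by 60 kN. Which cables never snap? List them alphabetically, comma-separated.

Round 1 — N22 at 170 > 140. N22 snaps.
  N22 sheds 170 kN to N19, N21, N27, N29, N3, N5, N8: 24 each (2 lost).
    N19: 10+24 = 34 ≤ 60
    N21: 80+24 = 104 ≤ 160
    N27: 80+24 = 104 ≤ 130
    N29: 100+24 = 124 > 120
    N3: 30+24 = 54 ≤ 60
    N5: 80+24 = 104 ≤ 110
    N8: 50+24 = 74 ≤ 120
Round 2 — N29 snaps.
  N29 sheds 124 kN to N1, N27, N5: 41 each (1 lost).
    N1: 60+41 = 101 > 90
    N27: 104+41 = 145 > 130
    N5: 104+41 = 145 > 110
Round 3 — N1, N27, N5 snap.
  N1 sheds 101 kN to N17: 101 each.
    N17: 70+101 = 171 > 90
  N27 sheds 145 kN to N17: 145 each.
    N17: 171+145 = 316 > 90
  N5 sheds 145 kN to N3: 145 each.
    N3: 54+145 = 199 > 60
Round 4 — N17, N3 snap.
  N17 sheds 316 kN to N19, N25: 158 each.
    N19: 34+158 = 192 > 60
    N25: 20+158 = 178 > 90
  N3 sheds 199 kN to N19, N25: 99 each (1 lost).
    N19: 192+99 = 291 > 60
    N25: 178+99 = 277 > 90
Round 5 — N19, N25 snap.
  N19 sheds 291 kN: no online neighbours, lost.
  N25 sheds 277 kN: no online neighbours, lost.
No further breaks.

N21, N8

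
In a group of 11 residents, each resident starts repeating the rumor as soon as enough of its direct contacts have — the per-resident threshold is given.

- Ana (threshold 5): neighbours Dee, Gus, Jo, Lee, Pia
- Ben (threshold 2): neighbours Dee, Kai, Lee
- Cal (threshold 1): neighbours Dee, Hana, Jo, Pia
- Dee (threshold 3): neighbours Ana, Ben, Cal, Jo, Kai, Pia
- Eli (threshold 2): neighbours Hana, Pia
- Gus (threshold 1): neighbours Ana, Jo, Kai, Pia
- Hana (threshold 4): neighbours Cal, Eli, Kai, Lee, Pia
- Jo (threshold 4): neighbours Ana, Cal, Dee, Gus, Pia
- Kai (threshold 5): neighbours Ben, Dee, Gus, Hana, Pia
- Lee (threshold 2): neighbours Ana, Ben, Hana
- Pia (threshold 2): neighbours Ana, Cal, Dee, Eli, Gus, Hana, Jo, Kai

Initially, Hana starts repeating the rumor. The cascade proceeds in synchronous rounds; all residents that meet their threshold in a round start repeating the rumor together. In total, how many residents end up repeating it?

Round 1 — Hana starts repeating the rumor (initial).
Round 2 — checking thresholds:
  Cal: 1 of 4 neighbours ≥ 1, starts repeating the rumor.
  Eli: 1 of 2 neighbours < 2, not yet.
  Kai: 1 of 5 neighbours < 5, not yet.
  Lee: 1 of 3 neighbours < 2, not yet.
  Pia: 1 of 8 neighbours < 2, not yet.
Round 3 — checking thresholds:
  Dee: 1 of 6 neighbours < 3, not yet.
  Eli: 1 of 2 neighbours < 2, not yet.
  Jo: 1 of 5 neighbours < 4, not yet.
  Kai: 1 of 5 neighbours < 5, not yet.
  Lee: 1 of 3 neighbours < 2, not yet.
  Pia: 2 of 8 neighbours ≥ 2, starts repeating the rumor.
Round 4 — checking thresholds:
  Ana: 1 of 5 neighbours < 5, not yet.
  Dee: 2 of 6 neighbours < 3, not yet.
  Eli: 2 of 2 neighbours ≥ 2, starts repeating the rumor.
  Gus: 1 of 4 neighbours ≥ 1, starts repeating the rumor.
  Jo: 2 of 5 neighbours < 4, not yet.
  Kai: 2 of 5 neighbours < 5, not yet.
  Lee: 1 of 3 neighbours < 2, not yet.
Round 5 — no new spreads; cascade stops.

5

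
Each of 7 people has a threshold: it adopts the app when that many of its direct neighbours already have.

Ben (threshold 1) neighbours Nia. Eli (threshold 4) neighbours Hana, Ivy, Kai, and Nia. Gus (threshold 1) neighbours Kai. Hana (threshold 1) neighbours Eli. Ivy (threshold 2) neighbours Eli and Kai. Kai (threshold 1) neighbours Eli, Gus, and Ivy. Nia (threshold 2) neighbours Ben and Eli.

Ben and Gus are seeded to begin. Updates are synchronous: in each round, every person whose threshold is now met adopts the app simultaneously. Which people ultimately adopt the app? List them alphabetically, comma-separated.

Round 1 — Ben, Gus adopt the app (initial).
Round 2 — checking thresholds:
  Kai: 1 of 3 neighbours ≥ 1, adopts the app.
  Nia: 1 of 2 neighbours < 2, holds.
Round 3 — no new adoptions; cascade stops.

Ben, Gus, Kai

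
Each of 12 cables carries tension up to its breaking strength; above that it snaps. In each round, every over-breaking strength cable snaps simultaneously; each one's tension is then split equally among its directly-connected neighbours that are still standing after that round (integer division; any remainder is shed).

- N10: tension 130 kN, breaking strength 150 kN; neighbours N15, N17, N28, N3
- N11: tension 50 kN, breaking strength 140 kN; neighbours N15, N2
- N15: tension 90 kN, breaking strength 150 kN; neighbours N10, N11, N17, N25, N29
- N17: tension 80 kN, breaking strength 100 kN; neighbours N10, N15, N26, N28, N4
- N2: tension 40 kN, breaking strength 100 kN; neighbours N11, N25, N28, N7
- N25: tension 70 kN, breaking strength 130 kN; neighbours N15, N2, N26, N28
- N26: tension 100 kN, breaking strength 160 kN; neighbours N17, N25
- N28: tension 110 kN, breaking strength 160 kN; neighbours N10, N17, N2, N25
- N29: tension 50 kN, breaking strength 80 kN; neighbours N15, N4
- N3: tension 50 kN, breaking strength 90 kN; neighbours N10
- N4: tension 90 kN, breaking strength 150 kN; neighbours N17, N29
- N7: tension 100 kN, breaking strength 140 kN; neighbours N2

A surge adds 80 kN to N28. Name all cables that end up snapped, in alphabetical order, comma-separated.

Round 1 — N28 at 190 > 160. N28 snaps.
  N28 sheds 190 kN to N10, N17, N2, N25: 47 each (2 lost).
    N10: 130+47 = 177 > 150
    N17: 80+47 = 127 > 100
    N2: 40+47 = 87 ≤ 100
    N25: 70+47 = 117 ≤ 130
Round 2 — N10, N17 snap.
  N10 sheds 177 kN to N15, N3: 88 each (1 lost).
    N15: 90+88 = 178 > 150
    N3: 50+88 = 138 > 90
  N17 sheds 127 kN to N15, N26, N4: 42 each (1 lost).
    N15: 178+42 = 220 > 150
    N26: 100+42 = 142 ≤ 160
    N4: 90+42 = 132 ≤ 150
Round 3 — N15, N3 snap.
  N15 sheds 220 kN to N11, N25, N29: 73 each (1 lost).
    N11: 50+73 = 123 ≤ 140
    N25: 117+73 = 190 > 130
    N29: 50+73 = 123 > 80
  N3 sheds 138 kN: no online neighbours, lost.
Round 4 — N25, N29 snap.
  N25 sheds 190 kN to N2, N26: 95 each.
    N2: 87+95 = 182 > 100
    N26: 142+95 = 237 > 160
  N29 sheds 123 kN to N4: 123 each.
    N4: 132+123 = 255 > 150
Round 5 — N2, N26, N4 snap.
  N2 sheds 182 kN to N11, N7: 91 each.
    N11: 123+91 = 214 > 140
    N7: 100+91 = 191 > 140
  N26 sheds 237 kN: no online neighbours, lost.
  N4 sheds 255 kN: no online neighbours, lost.
Round 6 — N11, N7 snap.
  N11 sheds 214 kN: no online neighbours, lost.
  N7 sheds 191 kN: no online neighbours, lost.
No further breaks.

N10, N11, N15, N17, N2, N25, N26, N28, N29, N3, N4, N7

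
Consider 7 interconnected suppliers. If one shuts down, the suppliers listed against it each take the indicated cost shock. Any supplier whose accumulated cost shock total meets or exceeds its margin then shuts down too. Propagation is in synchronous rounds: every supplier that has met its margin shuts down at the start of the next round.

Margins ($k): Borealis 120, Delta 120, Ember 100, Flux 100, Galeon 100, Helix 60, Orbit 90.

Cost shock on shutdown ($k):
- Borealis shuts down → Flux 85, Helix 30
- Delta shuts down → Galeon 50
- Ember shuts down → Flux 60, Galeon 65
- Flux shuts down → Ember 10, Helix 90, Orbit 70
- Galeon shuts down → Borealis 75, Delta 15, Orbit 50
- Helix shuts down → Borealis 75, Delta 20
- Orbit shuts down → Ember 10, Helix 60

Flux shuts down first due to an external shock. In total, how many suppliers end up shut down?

2

Round 1 — Flux shuts down (initial).
  Ember: +10 → 10 < 100
  Helix: +90 → 90 ≥ 60
  Orbit: +70 → 70 < 90
Round 2 — Helix shuts down.
  Borealis: +75 → 75 < 120
  Delta: +20 → 20 < 120
No further shutdowns.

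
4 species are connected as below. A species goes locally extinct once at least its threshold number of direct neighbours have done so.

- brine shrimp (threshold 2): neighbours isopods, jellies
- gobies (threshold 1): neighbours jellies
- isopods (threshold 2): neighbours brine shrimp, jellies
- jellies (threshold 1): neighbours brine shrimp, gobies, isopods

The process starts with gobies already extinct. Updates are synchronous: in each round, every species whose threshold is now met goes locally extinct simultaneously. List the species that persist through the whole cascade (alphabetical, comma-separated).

brine shrimp, isopods

Round 1 — gobies goes locally extinct (initial).
Round 2 — checking thresholds:
  jellies: 1 of 3 neighbours ≥ 1, goes locally extinct.
Round 3 — no new extinctions; cascade stops.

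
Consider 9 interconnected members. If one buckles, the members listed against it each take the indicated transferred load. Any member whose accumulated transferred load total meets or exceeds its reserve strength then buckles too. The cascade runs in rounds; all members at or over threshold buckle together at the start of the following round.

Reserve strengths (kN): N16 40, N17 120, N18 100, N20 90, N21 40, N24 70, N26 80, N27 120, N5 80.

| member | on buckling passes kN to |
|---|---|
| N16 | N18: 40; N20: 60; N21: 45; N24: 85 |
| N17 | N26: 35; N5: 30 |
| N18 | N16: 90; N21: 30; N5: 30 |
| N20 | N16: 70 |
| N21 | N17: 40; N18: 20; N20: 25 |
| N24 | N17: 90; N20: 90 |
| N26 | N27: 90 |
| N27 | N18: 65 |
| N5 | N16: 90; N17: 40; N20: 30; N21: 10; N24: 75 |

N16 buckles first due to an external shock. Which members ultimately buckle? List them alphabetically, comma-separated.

N16, N17, N20, N21, N24

Round 1 — N16 buckles (initial).
  N18: +40 → 40 < 100
  N20: +60 → 60 < 90
  N21: +45 → 45 ≥ 40
  N24: +85 → 85 ≥ 70
Round 2 — N21, N24 buckle.
  N17: +40+90 → 130 ≥ 120
  N18: +20 → 60 < 100
  N20: +25+90 → 175 ≥ 90
Round 3 — N17, N20 buckle.
  N26: +35 → 35 < 80
  N5: +30 → 30 < 80
No further bucklings.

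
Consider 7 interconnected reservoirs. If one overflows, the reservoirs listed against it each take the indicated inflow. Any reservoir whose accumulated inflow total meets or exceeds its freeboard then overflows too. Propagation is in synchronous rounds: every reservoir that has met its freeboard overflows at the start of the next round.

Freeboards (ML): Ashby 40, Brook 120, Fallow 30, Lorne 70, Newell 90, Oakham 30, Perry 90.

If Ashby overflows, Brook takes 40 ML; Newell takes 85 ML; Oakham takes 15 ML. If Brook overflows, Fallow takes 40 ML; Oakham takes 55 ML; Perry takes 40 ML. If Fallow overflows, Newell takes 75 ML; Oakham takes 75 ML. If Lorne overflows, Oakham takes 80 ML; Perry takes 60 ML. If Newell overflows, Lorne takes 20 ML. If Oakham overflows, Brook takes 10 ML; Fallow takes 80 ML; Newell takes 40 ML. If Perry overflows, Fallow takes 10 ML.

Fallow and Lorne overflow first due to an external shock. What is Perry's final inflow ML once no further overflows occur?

60

Round 1 — Fallow, Lorne overflow (initial).
  Newell: +75 → 75 < 90
  Oakham: +75+80 → 155 ≥ 30
  Perry: +60 → 60 < 90
Round 2 — Oakham overflows.
  Brook: +10 → 10 < 120
  Newell: +40 → 115 ≥ 90
Round 3 — Newell overflows.
No further overflows.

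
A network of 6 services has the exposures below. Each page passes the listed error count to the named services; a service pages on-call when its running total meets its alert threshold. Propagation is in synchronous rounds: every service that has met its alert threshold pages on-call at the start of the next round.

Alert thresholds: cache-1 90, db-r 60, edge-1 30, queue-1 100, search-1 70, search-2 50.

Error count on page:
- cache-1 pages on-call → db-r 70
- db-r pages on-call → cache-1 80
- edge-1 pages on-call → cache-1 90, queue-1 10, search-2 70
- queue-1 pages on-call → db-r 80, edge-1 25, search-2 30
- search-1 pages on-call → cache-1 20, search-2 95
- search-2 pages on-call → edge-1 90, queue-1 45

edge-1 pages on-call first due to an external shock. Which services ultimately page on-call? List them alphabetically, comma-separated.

Round 1 — edge-1 pages on-call (initial).
  cache-1: +90 → 90 ≥ 90
  queue-1: +10 → 10 < 100
  search-2: +70 → 70 ≥ 50
Round 2 — cache-1, search-2 page on-call.
  db-r: +70 → 70 ≥ 60
  queue-1: +45 → 55 < 100
Round 3 — db-r pages on-call.
No further pages.

cache-1, db-r, edge-1, search-2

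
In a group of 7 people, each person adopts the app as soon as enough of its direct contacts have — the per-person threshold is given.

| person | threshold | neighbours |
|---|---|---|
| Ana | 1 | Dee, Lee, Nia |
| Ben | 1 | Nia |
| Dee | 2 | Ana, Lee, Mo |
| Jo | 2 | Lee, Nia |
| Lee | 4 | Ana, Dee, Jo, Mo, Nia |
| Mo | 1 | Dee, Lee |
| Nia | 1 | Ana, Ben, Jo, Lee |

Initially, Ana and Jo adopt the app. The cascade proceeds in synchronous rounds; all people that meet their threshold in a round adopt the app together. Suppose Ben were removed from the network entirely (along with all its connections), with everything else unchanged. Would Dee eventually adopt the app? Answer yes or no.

no

With Ben removed:
Round 1 — Ana, Jo adopt the app (initial).
Round 2 — checking thresholds:
  Dee: 1 of 3 neighbours < 2, not yet.
  Lee: 2 of 5 neighbours < 4, not yet.
  Nia: 2 of 3 neighbours ≥ 1, adopts the app.
Round 3 — no new adoptions; cascade stops.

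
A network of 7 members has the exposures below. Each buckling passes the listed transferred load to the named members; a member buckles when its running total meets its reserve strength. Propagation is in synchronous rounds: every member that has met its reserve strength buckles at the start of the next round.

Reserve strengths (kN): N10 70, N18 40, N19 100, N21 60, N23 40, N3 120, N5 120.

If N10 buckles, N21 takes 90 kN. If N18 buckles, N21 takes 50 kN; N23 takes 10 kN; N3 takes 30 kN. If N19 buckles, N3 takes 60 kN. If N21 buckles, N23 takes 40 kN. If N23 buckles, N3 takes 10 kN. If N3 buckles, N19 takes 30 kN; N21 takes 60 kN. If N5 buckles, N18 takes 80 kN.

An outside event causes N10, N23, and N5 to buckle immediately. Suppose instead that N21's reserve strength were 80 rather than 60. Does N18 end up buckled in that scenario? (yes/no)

yes

With N21's reserve strength at 80:
Round 1 — N10, N23, N5 buckle (initial).
  N18: +80 → 80 ≥ 40
  N21: +90 → 90 ≥ 80
  N3: +10 → 10 < 120
Round 2 — N18, N21 buckle.
  N3: +30 → 40 < 120
No further bucklings.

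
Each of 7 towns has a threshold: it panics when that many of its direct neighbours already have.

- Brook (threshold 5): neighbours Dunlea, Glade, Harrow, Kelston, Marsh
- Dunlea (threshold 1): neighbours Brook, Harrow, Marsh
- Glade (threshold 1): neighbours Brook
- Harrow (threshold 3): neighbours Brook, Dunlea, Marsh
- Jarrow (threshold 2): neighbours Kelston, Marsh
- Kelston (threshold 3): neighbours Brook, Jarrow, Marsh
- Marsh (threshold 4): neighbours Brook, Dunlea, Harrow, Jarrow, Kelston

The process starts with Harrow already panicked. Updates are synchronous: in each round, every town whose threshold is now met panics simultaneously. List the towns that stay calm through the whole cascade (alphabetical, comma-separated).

Brook, Glade, Jarrow, Kelston, Marsh

Round 1 — Harrow panics (initial).
Round 2 — checking thresholds:
  Brook: 1 of 5 neighbours < 5, holds.
  Dunlea: 1 of 3 neighbours ≥ 1, panics.
  Marsh: 1 of 5 neighbours < 4, holds.
Round 3 — no new panics; cascade stops.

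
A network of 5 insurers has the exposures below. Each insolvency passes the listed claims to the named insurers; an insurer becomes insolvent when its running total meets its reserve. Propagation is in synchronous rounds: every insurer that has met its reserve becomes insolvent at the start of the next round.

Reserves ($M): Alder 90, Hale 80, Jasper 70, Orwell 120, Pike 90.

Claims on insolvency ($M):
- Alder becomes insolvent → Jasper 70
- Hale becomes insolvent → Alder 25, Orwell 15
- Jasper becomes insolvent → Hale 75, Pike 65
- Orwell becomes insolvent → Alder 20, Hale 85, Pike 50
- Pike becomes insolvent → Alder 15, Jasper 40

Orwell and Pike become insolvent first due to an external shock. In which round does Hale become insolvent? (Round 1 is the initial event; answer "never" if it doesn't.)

2

Round 1 — Orwell, Pike become insolvent (initial).
  Alder: +20+15 → 35 < 90
  Hale: +85 → 85 ≥ 80
  Jasper: +40 → 40 < 70
Round 2 — Hale becomes insolvent.
  Alder: +25 → 60 < 90
No further insolvencies.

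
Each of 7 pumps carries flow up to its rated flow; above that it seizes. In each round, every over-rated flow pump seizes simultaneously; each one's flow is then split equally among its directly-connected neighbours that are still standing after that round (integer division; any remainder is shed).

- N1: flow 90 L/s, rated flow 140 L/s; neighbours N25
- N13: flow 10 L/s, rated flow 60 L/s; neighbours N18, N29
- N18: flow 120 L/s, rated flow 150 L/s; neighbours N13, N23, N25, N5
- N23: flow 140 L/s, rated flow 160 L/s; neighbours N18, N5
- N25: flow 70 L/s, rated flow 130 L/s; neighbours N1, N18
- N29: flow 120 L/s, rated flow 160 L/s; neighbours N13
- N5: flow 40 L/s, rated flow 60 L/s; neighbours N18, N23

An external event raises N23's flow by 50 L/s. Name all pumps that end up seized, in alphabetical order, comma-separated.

Round 1 — N23 at 190 > 160. N23 seizes.
  N23 sheds 190 L/s to N18, N5: 95 each.
    N18: 120+95 = 215 > 150
    N5: 40+95 = 135 > 60
Round 2 — N18, N5 seize.
  N18 sheds 215 L/s to N13, N25: 107 each (1 lost).
    N13: 10+107 = 117 > 60
    N25: 70+107 = 177 > 130
  N5 sheds 135 L/s: no online neighbours, lost.
Round 3 — N13, N25 seize.
  N13 sheds 117 L/s to N29: 117 each.
    N29: 120+117 = 237 > 160
  N25 sheds 177 L/s to N1: 177 each.
    N1: 90+177 = 267 > 140
Round 4 — N1, N29 seize.
  N1 sheds 267 L/s: no online neighbours, lost.
  N29 sheds 237 L/s: no online neighbours, lost.
No further seizures.

N1, N13, N18, N23, N25, N29, N5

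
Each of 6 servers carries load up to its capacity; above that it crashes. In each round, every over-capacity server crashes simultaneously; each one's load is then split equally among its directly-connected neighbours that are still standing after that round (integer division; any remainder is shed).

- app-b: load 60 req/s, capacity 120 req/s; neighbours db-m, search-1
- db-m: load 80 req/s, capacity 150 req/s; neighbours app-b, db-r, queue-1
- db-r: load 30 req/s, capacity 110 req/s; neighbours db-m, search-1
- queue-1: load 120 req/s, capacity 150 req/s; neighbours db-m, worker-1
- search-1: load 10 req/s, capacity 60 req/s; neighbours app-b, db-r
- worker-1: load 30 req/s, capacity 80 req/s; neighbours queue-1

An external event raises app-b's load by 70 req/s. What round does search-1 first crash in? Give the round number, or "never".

Round 1 — app-b at 130 > 120. app-b crashes.
  app-b sheds 130 req/s to db-m, search-1: 65 each.
    db-m: 80+65 = 145 ≤ 150
    search-1: 10+65 = 75 > 60
Round 2 — search-1 crashes.
  search-1 sheds 75 req/s to db-r: 75 each.
    db-r: 30+75 = 105 ≤ 110
No further crashes.

2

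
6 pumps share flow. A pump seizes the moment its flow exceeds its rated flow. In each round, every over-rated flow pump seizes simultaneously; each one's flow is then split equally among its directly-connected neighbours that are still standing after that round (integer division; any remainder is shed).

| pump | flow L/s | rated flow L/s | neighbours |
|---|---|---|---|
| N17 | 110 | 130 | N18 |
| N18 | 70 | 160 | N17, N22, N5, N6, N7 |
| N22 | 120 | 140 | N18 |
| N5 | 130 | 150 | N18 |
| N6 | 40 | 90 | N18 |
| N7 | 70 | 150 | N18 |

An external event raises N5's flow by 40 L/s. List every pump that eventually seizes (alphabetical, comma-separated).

N17, N18, N22, N5, N6

Round 1 — N5 at 170 > 150. N5 seizes.
  N5 sheds 170 L/s to N18: 170 each.
    N18: 70+170 = 240 > 160
Round 2 — N18 seizes.
  N18 sheds 240 L/s to N17, N22, N6, N7: 60 each.
    N17: 110+60 = 170 > 130
    N22: 120+60 = 180 > 140
    N6: 40+60 = 100 > 90
    N7: 70+60 = 130 ≤ 150
Round 3 — N17, N22, N6 seize.
  N17 sheds 170 L/s: no online neighbours, lost.
  N22 sheds 180 L/s: no online neighbours, lost.
  N6 sheds 100 L/s: no online neighbours, lost.
No further seizures.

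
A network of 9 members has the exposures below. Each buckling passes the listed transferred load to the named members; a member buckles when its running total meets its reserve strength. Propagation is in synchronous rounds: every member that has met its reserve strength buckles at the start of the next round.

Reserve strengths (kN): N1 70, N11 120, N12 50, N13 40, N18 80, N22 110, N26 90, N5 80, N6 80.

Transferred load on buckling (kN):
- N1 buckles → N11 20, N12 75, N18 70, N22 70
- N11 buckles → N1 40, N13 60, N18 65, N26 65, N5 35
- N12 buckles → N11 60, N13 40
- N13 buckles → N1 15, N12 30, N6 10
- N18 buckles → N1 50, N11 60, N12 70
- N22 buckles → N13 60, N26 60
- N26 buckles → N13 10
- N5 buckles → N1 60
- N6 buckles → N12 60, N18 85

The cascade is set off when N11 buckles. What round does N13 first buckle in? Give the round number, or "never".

Round 1 — N11 buckles (initial).
  N1: +40 → 40 < 70
  N13: +60 → 60 ≥ 40
  N18: +65 → 65 < 80
  N26: +65 → 65 < 90
  N5: +35 → 35 < 80
Round 2 — N13 buckles.
  N1: +15 → 55 < 70
  N12: +30 → 30 < 50
  N6: +10 → 10 < 80
No further bucklings.

2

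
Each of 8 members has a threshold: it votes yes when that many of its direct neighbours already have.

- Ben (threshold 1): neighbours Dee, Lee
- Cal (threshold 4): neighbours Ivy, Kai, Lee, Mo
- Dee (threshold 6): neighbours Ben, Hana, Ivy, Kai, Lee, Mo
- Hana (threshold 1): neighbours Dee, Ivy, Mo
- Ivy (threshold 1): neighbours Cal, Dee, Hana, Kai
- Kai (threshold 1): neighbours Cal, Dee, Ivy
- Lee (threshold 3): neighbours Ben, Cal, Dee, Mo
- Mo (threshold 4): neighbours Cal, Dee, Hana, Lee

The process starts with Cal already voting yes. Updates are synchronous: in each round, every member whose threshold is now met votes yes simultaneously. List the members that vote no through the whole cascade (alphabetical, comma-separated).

Ben, Dee, Lee, Mo

Round 1 — Cal votes yes (initial).
Round 2 — checking thresholds:
  Ivy: 1 of 4 neighbours ≥ 1, votes yes.
  Kai: 1 of 3 neighbours ≥ 1, votes yes.
  Lee: 1 of 4 neighbours < 3, not yet.
  Mo: 1 of 4 neighbours < 4, not yet.
Round 3 — checking thresholds:
  Dee: 2 of 6 neighbours < 6, not yet.
  Hana: 1 of 3 neighbours ≥ 1, votes yes.
  Lee: 1 of 4 neighbours < 3, not yet.
  Mo: 1 of 4 neighbours < 4, not yet.
Round 4 — no new yes votes; cascade stops.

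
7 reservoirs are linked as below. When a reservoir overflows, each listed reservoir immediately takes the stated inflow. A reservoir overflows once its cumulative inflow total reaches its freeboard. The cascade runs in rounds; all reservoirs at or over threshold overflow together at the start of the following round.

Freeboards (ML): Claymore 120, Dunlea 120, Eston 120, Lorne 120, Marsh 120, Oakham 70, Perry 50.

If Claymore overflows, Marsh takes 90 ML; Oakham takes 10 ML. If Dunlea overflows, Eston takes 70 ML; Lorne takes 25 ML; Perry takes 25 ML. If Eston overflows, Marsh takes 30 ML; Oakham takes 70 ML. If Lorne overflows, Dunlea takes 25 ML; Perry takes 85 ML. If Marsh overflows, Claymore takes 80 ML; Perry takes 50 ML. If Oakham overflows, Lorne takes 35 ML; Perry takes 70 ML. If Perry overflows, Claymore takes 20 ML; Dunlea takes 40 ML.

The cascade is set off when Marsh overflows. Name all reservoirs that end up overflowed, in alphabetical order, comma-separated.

Round 1 — Marsh overflows (initial).
  Claymore: +80 → 80 < 120
  Perry: +50 → 50 ≥ 50
Round 2 — Perry overflows.
  Claymore: +20 → 100 < 120
  Dunlea: +40 → 40 < 120
No further overflows.

Marsh, Perry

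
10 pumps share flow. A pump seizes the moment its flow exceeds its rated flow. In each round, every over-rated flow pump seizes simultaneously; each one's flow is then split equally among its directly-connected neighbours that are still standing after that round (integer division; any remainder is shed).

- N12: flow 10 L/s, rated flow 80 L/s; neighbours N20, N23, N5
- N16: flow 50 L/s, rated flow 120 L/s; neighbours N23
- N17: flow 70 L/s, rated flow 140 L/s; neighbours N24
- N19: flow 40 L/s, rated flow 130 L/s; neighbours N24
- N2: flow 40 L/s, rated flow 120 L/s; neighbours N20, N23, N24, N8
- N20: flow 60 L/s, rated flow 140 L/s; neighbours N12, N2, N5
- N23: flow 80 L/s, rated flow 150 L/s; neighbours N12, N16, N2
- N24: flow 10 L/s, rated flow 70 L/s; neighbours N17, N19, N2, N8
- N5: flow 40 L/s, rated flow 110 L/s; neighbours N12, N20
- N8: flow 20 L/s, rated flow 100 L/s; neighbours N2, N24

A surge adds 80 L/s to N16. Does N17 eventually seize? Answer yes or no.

Round 1 — N16 at 130 > 120. N16 seizes.
  N16 sheds 130 L/s to N23: 130 each.
    N23: 80+130 = 210 > 150
Round 2 — N23 seizes.
  N23 sheds 210 L/s to N12, N2: 105 each.
    N12: 10+105 = 115 > 80
    N2: 40+105 = 145 > 120
Round 3 — N12, N2 seize.
  N12 sheds 115 L/s to N20, N5: 57 each (1 lost).
    N20: 60+57 = 117 ≤ 140
    N5: 40+57 = 97 ≤ 110
  N2 sheds 145 L/s to N20, N24, N8: 48 each (1 lost).
    N20: 117+48 = 165 > 140
    N24: 10+48 = 58 ≤ 70
    N8: 20+48 = 68 ≤ 100
Round 4 — N20 seizes.
  N20 sheds 165 L/s to N5: 165 each.
    N5: 97+165 = 262 > 110
Round 5 — N5 seizes.
  N5 sheds 262 L/s: no online neighbours, lost.
No further seizures.

no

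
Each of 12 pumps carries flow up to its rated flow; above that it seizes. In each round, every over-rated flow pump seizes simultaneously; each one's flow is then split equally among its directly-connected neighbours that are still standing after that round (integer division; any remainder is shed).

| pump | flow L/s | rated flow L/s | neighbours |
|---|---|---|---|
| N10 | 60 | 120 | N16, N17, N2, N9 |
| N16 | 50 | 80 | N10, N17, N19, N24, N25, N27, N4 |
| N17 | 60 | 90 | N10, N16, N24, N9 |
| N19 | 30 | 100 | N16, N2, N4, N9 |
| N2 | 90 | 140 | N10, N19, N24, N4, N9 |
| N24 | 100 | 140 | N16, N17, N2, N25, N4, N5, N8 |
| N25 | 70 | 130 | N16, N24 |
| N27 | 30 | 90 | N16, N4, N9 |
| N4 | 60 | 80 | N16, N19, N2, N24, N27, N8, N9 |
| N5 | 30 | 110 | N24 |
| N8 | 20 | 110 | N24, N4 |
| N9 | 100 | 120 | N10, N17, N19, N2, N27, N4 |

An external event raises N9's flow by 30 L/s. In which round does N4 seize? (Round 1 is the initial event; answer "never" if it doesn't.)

Round 1 — N9 at 130 > 120. N9 seizes.
  N9 sheds 130 L/s to N10, N17, N19, N2, N27, N4: 21 each (4 lost).
    N10: 60+21 = 81 ≤ 120
    N17: 60+21 = 81 ≤ 90
    N19: 30+21 = 51 ≤ 100
    N2: 90+21 = 111 ≤ 140
    N27: 30+21 = 51 ≤ 90
    N4: 60+21 = 81 > 80
Round 2 — N4 seizes.
  N4 sheds 81 L/s to N16, N19, N2, N24, N27, N8: 13 each (3 lost).
    N16: 50+13 = 63 ≤ 80
    N19: 51+13 = 64 ≤ 100
    N2: 111+13 = 124 ≤ 140
    N24: 100+13 = 113 ≤ 140
    N27: 51+13 = 64 ≤ 90
    N8: 20+13 = 33 ≤ 110
No further seizures.

2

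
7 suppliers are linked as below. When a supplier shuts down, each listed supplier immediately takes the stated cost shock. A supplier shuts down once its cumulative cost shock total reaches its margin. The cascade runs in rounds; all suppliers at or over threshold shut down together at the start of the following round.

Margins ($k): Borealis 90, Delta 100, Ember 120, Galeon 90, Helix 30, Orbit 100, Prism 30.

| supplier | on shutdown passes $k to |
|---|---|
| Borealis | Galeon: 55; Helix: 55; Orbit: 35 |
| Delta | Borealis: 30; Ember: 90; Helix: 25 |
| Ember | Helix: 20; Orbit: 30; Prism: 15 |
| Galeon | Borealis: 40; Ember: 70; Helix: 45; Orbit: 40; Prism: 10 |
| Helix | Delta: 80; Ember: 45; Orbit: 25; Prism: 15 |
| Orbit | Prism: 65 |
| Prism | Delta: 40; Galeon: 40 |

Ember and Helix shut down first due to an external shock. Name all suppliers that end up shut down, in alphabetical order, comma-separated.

Delta, Ember, Helix, Prism

Round 1 — Ember, Helix shut down (initial).
  Delta: +80 → 80 < 100
  Orbit: +30+25 → 55 < 100
  Prism: +15+15 → 30 ≥ 30
Round 2 — Prism shuts down.
  Delta: +40 → 120 ≥ 100
  Galeon: +40 → 40 < 90
Round 3 — Delta shuts down.
  Borealis: +30 → 30 < 90
No further shutdowns.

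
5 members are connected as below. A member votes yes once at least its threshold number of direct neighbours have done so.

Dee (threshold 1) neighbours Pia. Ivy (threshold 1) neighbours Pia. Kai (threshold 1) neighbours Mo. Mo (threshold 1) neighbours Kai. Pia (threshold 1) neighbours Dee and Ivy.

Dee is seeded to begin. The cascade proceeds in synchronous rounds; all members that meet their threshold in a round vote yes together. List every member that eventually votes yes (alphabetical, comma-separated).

Round 1 — Dee votes yes (initial).
Round 2 — checking thresholds:
  Pia: 1 of 2 neighbours ≥ 1, votes yes.
Round 3 — checking thresholds:
  Ivy: 1 of 1 neighbours ≥ 1, votes yes.
Round 4 — no new yes votes; cascade stops.

Dee, Ivy, Pia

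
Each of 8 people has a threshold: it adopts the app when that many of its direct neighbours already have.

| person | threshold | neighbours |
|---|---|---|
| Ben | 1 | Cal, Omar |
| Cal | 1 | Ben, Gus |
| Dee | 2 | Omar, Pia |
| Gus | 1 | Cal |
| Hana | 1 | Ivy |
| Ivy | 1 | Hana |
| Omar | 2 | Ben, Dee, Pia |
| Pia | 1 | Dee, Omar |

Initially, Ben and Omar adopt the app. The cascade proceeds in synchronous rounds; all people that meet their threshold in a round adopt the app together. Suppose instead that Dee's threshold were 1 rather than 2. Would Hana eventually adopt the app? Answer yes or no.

no

With Dee's threshold at 1:
Round 1 — Ben, Omar adopt the app (initial).
Round 2 — checking thresholds:
  Cal: 1 of 2 neighbours ≥ 1, adopts the app.
  Dee: 1 of 2 neighbours ≥ 1, adopts the app.
  Pia: 1 of 2 neighbours ≥ 1, adopts the app.
Round 3 — checking thresholds:
  Gus: 1 of 1 neighbours ≥ 1, adopts the app.
Round 4 — no new adoptions; cascade stops.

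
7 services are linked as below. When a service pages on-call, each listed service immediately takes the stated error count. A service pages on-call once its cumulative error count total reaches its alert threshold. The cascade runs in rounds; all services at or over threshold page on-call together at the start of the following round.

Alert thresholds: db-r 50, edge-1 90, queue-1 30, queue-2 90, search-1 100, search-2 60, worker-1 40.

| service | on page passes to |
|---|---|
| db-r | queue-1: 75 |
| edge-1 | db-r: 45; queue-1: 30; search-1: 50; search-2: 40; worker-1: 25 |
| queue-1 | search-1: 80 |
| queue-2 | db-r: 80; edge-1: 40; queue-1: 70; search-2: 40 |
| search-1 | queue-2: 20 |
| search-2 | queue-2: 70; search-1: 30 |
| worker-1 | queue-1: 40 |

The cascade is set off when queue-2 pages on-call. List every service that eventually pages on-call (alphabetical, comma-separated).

db-r, queue-1, queue-2

Round 1 — queue-2 pages on-call (initial).
  db-r: +80 → 80 ≥ 50
  edge-1: +40 → 40 < 90
  queue-1: +70 → 70 ≥ 30
  search-2: +40 → 40 < 60
Round 2 — db-r, queue-1 page on-call.
  search-1: +80 → 80 < 100
No further pages.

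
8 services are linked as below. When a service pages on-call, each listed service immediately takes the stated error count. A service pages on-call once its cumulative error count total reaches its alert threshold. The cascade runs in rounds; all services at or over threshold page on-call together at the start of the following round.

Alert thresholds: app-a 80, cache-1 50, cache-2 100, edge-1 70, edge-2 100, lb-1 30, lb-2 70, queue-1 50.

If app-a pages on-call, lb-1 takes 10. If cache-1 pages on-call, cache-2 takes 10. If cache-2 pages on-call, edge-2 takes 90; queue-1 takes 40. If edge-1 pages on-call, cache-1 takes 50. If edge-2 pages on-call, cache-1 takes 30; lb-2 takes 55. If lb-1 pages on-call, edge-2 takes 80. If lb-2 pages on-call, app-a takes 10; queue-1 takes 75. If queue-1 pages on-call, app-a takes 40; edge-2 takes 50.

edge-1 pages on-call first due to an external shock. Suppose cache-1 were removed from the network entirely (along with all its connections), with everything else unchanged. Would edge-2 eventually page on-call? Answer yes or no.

no

With cache-1 removed:
Round 1 — edge-1 pages on-call (initial).
No further pages.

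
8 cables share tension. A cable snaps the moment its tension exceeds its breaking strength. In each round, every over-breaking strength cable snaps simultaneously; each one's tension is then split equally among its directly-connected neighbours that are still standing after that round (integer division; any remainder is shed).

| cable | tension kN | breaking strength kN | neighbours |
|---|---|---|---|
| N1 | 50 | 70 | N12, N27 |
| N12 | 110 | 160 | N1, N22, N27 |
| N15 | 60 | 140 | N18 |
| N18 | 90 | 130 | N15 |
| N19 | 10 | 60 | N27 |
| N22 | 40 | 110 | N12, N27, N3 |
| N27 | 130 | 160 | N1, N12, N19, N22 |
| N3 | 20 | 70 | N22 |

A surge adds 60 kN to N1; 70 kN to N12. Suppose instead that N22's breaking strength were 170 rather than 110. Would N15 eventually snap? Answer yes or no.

With N22's breaking strength at 170:
Round 1 — N1 at 110 > 70; N12 at 180 > 160. N1, N12 snap.
  N1 sheds 110 kN to N27: 110 each.
    N27: 130+110 = 240 > 160
  N12 sheds 180 kN to N22, N27: 90 each.
    N22: 40+90 = 130 ≤ 170
    N27: 240+90 = 330 > 160
Round 2 — N27 snaps.
  N27 sheds 330 kN to N19, N22: 165 each.
    N19: 10+165 = 175 > 60
    N22: 130+165 = 295 > 170
Round 3 — N19, N22 snap.
  N19 sheds 175 kN: no online neighbours, lost.
  N22 sheds 295 kN to N3: 295 each.
    N3: 20+295 = 315 > 70
Round 4 — N3 snaps.
  N3 sheds 315 kN: no online neighbours, lost.
No further breaks.

no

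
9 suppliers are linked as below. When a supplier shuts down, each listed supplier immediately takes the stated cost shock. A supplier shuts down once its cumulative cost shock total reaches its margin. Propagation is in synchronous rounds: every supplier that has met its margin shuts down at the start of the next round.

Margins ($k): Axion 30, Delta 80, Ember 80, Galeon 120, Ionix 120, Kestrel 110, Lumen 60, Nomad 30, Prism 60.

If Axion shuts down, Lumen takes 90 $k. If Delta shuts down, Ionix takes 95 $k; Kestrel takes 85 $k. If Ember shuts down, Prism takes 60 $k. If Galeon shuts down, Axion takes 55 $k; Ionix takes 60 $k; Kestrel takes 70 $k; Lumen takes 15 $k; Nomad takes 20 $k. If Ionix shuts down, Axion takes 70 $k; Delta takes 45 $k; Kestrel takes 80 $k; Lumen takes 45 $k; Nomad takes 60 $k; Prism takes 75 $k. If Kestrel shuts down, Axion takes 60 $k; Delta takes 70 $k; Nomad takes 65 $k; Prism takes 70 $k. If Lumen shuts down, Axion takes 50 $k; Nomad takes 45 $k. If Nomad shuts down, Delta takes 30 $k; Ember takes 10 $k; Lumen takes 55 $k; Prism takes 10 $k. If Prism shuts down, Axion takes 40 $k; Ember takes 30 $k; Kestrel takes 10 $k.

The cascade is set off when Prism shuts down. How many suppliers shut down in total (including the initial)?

Round 1 — Prism shuts down (initial).
  Axion: +40 → 40 ≥ 30
  Ember: +30 → 30 < 80
  Kestrel: +10 → 10 < 110
Round 2 — Axion shuts down.
  Lumen: +90 → 90 ≥ 60
Round 3 — Lumen shuts down.
  Nomad: +45 → 45 ≥ 30
Round 4 — Nomad shuts down.
  Delta: +30 → 30 < 80
  Ember: +10 → 40 < 80
No further shutdowns.

4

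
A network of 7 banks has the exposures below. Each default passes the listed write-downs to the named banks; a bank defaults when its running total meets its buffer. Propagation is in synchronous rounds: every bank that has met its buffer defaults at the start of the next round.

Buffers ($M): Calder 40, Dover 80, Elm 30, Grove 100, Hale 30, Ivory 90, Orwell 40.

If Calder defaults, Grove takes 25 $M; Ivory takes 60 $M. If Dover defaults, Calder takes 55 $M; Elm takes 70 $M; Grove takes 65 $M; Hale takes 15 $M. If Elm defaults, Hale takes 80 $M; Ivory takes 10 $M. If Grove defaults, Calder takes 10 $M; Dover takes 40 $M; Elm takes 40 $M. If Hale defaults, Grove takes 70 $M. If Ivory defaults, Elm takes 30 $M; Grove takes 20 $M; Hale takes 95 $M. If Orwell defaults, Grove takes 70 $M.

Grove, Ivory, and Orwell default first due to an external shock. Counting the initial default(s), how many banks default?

Round 1 — Grove, Ivory, Orwell default (initial).
  Calder: +10 → 10 < 40
  Dover: +40 → 40 < 80
  Elm: +40+30 → 70 ≥ 30
  Hale: +95 → 95 ≥ 30
Round 2 — Elm, Hale default.
No further defaults.

5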